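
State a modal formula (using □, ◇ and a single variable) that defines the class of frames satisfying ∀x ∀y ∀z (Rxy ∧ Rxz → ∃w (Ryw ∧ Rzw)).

A defining formula is ◇□q → □◇q (the .2 axiom).

◇□q → □◇q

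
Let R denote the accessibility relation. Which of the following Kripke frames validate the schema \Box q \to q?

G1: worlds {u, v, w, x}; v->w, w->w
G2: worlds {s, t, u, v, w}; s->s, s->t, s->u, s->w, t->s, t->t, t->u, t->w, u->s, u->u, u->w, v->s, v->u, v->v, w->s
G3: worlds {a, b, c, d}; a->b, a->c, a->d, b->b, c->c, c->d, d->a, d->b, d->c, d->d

none

This is the axiom for reflexivity; its first-order frame correspondent is \forall x Rxx.
G1: fails — world u does not see itself.
G2: fails — world w does not see itself.
G3: fails — world a does not see itself.
Valid on no frame.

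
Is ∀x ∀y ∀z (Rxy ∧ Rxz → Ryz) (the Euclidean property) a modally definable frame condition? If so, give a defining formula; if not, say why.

Definable; ◇r → □◇r defines it

This is a Sahlqvist condition; the 5 axiom ◇r → □◇r defines it.
Suppose ◇r→□◇r is valid. Take Rxy, Rxz and set V(r)={y}. Then ◇r at x, so □◇r at x, so ◇r at z, so some w with Rzw has r; w=y, i.e. Rzy. By symmetry of the argument, Ryz.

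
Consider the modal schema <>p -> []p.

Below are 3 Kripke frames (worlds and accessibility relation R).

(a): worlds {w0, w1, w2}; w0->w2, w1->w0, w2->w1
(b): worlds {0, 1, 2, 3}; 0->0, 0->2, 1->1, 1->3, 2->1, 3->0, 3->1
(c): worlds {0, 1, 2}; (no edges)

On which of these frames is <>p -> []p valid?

Frame correspondent (Sahlqvist): forall x forall y forall z (Rxy & Rxz -> y = z) — i.e. partial functionality.
(a): satisfies the condition.
(b): fails — 0 sees both 0 and 2.
(c): satisfies the condition.

(a), (c)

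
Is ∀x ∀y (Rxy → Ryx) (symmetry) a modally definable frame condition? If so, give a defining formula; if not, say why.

Yes, by p → □◇p

The condition is symmetry. A defining modal formula is p → □◇p.
Suppose p→□◇p is valid. Take Rxy and set V(p)={x}. Then p at x, so □◇p at x, so ◇p at y, so some z with Ryz has p; z=x, i.e. Ryx.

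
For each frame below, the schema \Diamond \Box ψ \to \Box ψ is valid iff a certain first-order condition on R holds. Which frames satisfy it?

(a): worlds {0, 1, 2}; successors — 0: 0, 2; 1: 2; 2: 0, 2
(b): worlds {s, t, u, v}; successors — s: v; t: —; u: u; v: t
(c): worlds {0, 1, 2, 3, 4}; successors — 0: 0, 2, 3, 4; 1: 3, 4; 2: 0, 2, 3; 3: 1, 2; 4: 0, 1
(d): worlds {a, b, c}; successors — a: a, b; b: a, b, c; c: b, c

This is the axiom for the Euclidean property; its first-order frame correspondent is \forall x \forall y \forall z (Rxy \wedge Rxz \to Ryz).
(a): condition met.
(b): fails — Rsv and Rsv but not Rvv.
(c): fails — R02 and R04 but not R24.
(d): fails — Rbc and Rba but not Rca.
Valid on: (a).

(a)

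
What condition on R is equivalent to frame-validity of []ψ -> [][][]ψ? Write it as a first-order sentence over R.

forall x forall z (x R^3 z -> exists w (xRw & z = w))

This is a Sahlqvist (Geach-type) schema ◇^0□^1ψ → □^3◇^0ψ.
First-order correspondent: forall x forall z (x R^3 z -> exists w (xRw & z = w)).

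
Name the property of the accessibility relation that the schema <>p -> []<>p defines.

The Euclidean property

This is the 5 axiom.
Its frame correspondent is the Euclidean property — forall x forall y forall z (Rxy & Rxz -> Ryz).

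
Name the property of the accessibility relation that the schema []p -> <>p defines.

This schema is the D axiom.
It corresponds to seriality: forall x exists y Rxy.

seriality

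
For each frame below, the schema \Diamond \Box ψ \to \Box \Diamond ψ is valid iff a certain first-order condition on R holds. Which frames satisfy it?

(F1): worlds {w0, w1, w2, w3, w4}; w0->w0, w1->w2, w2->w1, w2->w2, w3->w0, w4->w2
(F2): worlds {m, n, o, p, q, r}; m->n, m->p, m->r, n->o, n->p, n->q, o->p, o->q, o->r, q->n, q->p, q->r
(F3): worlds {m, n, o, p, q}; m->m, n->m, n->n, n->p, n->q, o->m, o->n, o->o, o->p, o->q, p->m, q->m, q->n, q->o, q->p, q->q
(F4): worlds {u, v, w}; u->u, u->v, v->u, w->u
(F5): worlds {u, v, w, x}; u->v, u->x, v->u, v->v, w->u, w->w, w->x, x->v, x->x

The schema corresponds to convergence: \forall x \forall y \forall z (Rxy \wedge Rxz \to \exists w (Ryw \wedge Rzw)).
(F1): ✓.
(F2): fails — Rmr and Rmr but r and r have no common successor.
(F3): ✓.
(F4): ✓.
(F5): ✓.
Valid on: (F1), (F3), (F4), (F5).

(F1), (F3), (F4), (F5)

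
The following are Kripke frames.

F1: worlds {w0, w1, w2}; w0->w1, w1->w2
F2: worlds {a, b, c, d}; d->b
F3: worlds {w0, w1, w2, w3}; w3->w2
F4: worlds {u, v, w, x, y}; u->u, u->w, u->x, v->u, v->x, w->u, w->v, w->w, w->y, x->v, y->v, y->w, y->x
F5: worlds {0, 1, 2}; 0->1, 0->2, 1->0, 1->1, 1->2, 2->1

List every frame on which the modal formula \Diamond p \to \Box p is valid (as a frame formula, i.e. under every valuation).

This is the axiom for partial functionality; its first-order frame correspondent is \forall x \forall y \forall z (Rxy \wedge Rxz \to y = z).
F1: ✓.
F2: ✓.
F3: ✓.
F4: fails — u sees both u and w.
F5: fails — 0 sees both 1 and 2.
Valid on: F1, F2, F3.

F1, F2, F3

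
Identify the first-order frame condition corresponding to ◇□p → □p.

the Euclidean property: ∀x ∀y ∀z (Rxy ∧ Rxz → Ryz)

Equivalently (dual form): ◇p → □◇p.
Suppose ◇p→□◇p is valid. Take Rxy, Rxz and set V(p)={y}. Then ◇p at x, so □◇p at x, so ◇p at z, so some w with Rzw has p; w=y, i.e. Rzy. By symmetry of the argument, Ryz.
Conversely, any frame satisfying ∀x ∀y ∀z (Rxy ∧ Rxz → Ryz) validates the schema.
So the correspondent is the Euclidean property.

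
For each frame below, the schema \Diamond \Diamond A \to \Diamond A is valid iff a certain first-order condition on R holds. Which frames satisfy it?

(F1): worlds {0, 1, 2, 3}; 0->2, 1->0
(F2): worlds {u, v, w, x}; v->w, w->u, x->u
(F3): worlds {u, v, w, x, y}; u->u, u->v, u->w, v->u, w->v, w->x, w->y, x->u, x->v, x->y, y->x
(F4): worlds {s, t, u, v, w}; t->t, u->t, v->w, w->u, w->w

none

Frame correspondent (Sahlqvist): \forall x \forall y \forall z (Rxy \wedge Ryz \to Rxz) — i.e. transitivity.
(F1): fails — R10 and R02 but not R12.
(F2): fails — Rvw and Rwu but not Rvu.
(F3): fails — Ryx and Rxu but not Ryu.
(F4): fails — Rwu and Rut but not Rwt.
Valid on no frame.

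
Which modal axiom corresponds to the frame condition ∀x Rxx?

A defining formula is □ψ → ψ (the T axiom).
Suppose □ψ→ψ is valid. At any x set V(ψ)={w : Rxw}. Then □ψ holds at x, so ψ holds at x, i.e. Rxx.

□ψ → ψ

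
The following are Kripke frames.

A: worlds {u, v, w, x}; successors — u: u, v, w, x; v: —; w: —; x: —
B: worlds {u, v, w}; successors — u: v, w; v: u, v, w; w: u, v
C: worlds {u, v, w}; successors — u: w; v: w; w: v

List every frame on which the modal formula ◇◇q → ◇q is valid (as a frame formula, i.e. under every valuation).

This is the axiom for transitivity; its first-order frame correspondent is ∀x ∀y ∀z (Rxy ∧ Ryz → Rxz).
A: condition met.
B: fails — Ruv and Rvu but not Ruu.
C: fails — Ruw and Rwv but not Ruv.
Valid on: A.

A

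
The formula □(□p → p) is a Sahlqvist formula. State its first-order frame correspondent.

Shift-reflexivity

This schema is the T□ axiom.
Its frame correspondent is shift-reflexivity — ∀x ∀y (Rxy → Ryy).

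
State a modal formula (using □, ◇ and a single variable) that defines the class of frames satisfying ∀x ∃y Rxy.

□p → ◇p

A defining formula is □p → ◇p (the D axiom).
Suppose □p→◇p is valid. At any x set V(p)=W. Then □p at x, so ◇p at x, so x has a successor.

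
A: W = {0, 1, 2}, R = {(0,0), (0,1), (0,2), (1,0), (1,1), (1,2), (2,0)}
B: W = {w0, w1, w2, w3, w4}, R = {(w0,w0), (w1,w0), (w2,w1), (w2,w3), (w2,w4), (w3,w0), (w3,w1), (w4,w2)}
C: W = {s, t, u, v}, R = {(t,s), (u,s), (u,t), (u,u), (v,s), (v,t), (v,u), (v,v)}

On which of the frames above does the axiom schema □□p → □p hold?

Frame correspondent (Sahlqvist): ∀x ∀y (Rxy → ∃z (Rxz ∧ Rzy)) — i.e. density.
A: holds.
B: fails — Rw2w4 but no z with Rw2z and Rzw4.
C: fails — Rts but no z with Rtz and Rzs.
Valid on: A.

A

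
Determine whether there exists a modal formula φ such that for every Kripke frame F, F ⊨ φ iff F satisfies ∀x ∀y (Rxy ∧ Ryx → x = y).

If a class were modally definable it would be closed under surjective bounded morphisms (Goldblatt–Thomason).
The 6-cycle (worlds w0,w1,w2,w3,w4,w5 with w0→w1→w2→w3→w4→w5→w0) is antisymmetric. Sending even-indexed worlds to s and odd-indexed worlds to t is a surjective bounded morphism onto the two-world frame with s↔t, which is not antisymmetric.
So the class is not modally definable.

Not modally definable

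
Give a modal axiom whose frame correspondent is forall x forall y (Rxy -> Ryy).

□(□r → r)

The condition is shift-reflexivity. The T□ schema □(□r → r) defines it.
Suppose □(□r→r) is valid. Take Rxy and set V(r)={w : Ryw}. Then at y, □r holds; since □(□r→r) at x, □r→r at y, so r at y, i.e. Ryy.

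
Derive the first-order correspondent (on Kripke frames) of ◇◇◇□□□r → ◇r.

∀x ∀y (xR³y → ∃w (yR³w ∧ xRw))

This is a Sahlqvist (Geach-type) schema ◇^3□^3r → □^0◇^1r.
Minimal-valuation argument: fix x; take any y with xR^3y and any z with xR^0z. Set V(r) to the set of worlds R-reachable from y in exactly 3 steps. Then □^3r holds at y, so the antecedent holds at x; validity forces ◇^1r at z, giving a w with zR^1w and yR^3w.
First-order correspondent: ∀x ∀y (xR³y → ∃w (yR³w ∧ xRw)).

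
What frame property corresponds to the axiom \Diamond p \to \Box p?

Partial functionality

Suppose ◇p→□p is valid. Take Rxy, Rxz and set V(p)={y}. Then ◇p at x, so □p at x, so p at z, i.e. z=y.
The converse is a direct semantic check.
Frame condition: \forall x \forall y \forall z (Rxy \wedge Rxz \to y = z).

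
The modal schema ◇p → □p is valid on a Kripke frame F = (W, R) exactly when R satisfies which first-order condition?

Partial functionality

Suppose ◇p→□p is valid. Take Rxy, Rxz and set V(p)={y}. Then ◇p at x, so □p at x, so p at z, i.e. z=y.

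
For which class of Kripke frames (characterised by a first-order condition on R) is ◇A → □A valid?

This is the CD axiom.
Its frame correspondent is partial functionality — ∀x ∀y ∀z (Rxy ∧ Rxz → y = z).

partial functionality: ∀x ∀y ∀z (Rxy ∧ Rxz → y = z)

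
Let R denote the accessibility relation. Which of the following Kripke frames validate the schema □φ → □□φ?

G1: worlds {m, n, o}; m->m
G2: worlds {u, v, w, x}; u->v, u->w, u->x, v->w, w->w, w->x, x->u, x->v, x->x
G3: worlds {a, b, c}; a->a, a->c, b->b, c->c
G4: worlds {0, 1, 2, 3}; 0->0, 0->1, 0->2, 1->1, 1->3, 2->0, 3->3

The schema corresponds to transitivity: ∀x ∀y ∀z (Rxy ∧ Ryz → Rxz).
G1: condition met.
G2: fails — Rwx and Rxu but not Rwu.
G3: condition met.
G4: fails — R01 and R13 but not R03.

G1, G3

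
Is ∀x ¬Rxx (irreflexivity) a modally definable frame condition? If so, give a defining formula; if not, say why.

Modal frame validity is preserved under surjective bounded morphisms.
The 4-cycle (worlds s,t,u,v with s→t→u→v→s) is irreflexive, and the map sending every world to a single reflexive point • is a surjective bounded morphism (forth: every edge maps to (•,•); back: every world has a successor). So any modal formula valid on the 4-cycle is also valid on the reflexive point, which is not irreflexive.
Hence irreflexivity is not modally definable.

Not definable by any modal formula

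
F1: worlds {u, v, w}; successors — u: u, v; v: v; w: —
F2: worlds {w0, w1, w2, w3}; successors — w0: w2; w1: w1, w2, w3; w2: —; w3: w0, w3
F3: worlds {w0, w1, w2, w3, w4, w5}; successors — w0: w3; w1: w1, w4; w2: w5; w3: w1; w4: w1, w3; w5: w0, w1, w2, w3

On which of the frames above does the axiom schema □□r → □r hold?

F1

Frame correspondent (Sahlqvist): ∀x ∀y (Rxy → ∃z (Rxz ∧ Rzy)) — i.e. density.
F1: holds.
F2: fails — Rw0w2 but no z with Rw0z and Rzw2.
F3: fails — Rw5w2 but no z with Rw5z and Rzw2.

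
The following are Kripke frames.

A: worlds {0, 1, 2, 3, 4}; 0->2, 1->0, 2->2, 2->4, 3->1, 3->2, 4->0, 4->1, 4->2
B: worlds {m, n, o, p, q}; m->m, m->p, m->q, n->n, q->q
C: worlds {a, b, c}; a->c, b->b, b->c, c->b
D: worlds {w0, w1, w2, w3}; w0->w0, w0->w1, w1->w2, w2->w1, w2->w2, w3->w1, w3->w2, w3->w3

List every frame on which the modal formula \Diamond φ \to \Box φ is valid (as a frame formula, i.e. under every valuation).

The schema corresponds to partial functionality: \forall x \forall y \forall z (Rxy \wedge Rxz \to y = z).
A: fails — 2 sees both 2 and 4.
B: fails — m sees both m and p.
C: fails — b sees both b and c.
D: fails — w0 sees both w0 and w1.

none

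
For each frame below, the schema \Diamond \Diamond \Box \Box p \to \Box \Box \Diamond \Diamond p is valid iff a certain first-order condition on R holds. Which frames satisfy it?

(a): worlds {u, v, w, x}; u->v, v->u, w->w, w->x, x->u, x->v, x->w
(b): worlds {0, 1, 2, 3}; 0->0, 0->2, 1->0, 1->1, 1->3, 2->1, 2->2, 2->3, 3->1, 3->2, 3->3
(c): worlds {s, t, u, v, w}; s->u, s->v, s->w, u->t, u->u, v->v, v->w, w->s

(b)

The schema corresponds to a generalized confluence (Geach) condition: \forall x \forall y \forall z ((x R^2 y \wedge x R^2 z) \to \exists w (y R^2 w \wedge z R^2 w)).
(a): fails — wR²u, wR²v but no t with uR²t and vR²t.
(b): ✓.
(c): fails — sR²s, sR²t but no w* with sR²w* and tR²w*.
Valid on: (b).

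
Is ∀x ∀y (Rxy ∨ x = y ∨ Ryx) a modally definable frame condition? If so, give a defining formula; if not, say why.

No — not modally definable

Modal frame validity is preserved under disjoint unions.
Take 4 disjoint single-world reflexive frames: each is trivially connected, but their disjoint union has 4 worlds with no edge between distinct components, so it is not connected.
So no modal formula (or set of formulas) defines exactly the connected frames.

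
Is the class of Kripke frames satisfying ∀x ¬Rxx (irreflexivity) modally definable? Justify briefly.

No — not modally definable

Any modally definable frame class is closed under surjective bounded morphisms.
The 2-cycle (worlds s,t with s→t→s) is irreflexive, and the map sending every world to a single reflexive point • is a surjective bounded morphism (forth: every edge maps to (•,•); back: every world has a successor). So any modal formula valid on the 2-cycle is also valid on the reflexive point, which is not irreflexive.
So the class is not modally definable.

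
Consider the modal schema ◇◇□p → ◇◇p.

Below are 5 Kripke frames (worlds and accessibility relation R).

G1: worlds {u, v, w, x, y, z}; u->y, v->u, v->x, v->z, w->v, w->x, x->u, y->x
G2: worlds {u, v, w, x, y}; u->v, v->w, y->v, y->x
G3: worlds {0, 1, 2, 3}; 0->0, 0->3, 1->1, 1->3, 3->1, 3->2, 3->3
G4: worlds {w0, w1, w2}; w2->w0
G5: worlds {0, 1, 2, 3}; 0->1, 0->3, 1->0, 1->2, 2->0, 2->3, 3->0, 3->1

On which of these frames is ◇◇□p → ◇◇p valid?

The schema corresponds to a generalized confluence (Geach) condition: ∀x ∀y (xR²y → ∃w (yRw ∧ xR²w)).
G1: fails — uR²x but no t with xRt and uR²t.
G2: fails — uR²w but no t with wRt and uR²t.
G3: fails — 0R²2 but no w with 2Rw and 0R²w.
G4: holds.
G5: holds.
Valid on: G4, G5.

G4, G5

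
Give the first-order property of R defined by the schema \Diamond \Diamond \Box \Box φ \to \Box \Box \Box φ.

This is a Sahlqvist (Geach-type) schema ◇^2□^2φ → □^3◇^0φ.
First-order correspondent: \forall x \forall y \forall z ((x R^2 y \wedge x R^3 z) \to \exists w (y R^2 w \wedge z = w)).

\forall x \forall y \forall z ((x R^2 y \wedge x R^3 z) \to \exists w (y R^2 w \wedge z = w))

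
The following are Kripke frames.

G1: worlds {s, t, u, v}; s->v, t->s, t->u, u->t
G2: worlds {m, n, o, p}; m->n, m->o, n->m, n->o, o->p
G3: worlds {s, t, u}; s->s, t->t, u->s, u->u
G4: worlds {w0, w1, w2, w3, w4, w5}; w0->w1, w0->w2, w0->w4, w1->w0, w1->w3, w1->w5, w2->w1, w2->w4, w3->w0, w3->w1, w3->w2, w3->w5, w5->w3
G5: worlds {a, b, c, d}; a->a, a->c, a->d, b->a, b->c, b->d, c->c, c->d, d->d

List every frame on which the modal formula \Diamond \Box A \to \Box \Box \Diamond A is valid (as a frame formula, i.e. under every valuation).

G3, G5

The schema corresponds to a generalized confluence (Geach) condition: \forall x \forall y \forall z ((xRy \wedge x R^2 z) \to \exists w (yRw \wedge zRw)).
G1: fails — tRs, tR²t but no w with sRw and tRw.
G2: fails — mRn, mR²o but no w with nRw and oRw.
G3: condition met.
G4: fails — w0Rw1, w0R²w0 but no w with w1Rw and w0Rw.
G5: condition met.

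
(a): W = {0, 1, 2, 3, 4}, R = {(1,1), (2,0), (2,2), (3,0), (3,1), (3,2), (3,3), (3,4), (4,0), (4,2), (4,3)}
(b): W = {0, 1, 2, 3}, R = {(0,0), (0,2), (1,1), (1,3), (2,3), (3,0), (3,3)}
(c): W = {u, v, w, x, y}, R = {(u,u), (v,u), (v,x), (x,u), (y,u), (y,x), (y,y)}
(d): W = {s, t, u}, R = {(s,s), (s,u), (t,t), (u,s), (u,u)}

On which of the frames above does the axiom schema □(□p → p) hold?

(d)

This is the axiom for shift-reflexivity; its first-order frame correspondent is ∀x ∀y (Rxy → Ryy).
(a): fails — R34 but not R44.
(b): fails — R02 but not R22.
(c): fails — Ryx but not Rxx.
(d): holds.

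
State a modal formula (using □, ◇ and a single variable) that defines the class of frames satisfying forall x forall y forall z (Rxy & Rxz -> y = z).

◇p → □p

A defining formula is ◇p → □p (the CD axiom).
Suppose ◇p→□p is valid. Take Rxy, Rxz and set V(p)={y}. Then ◇p at x, so □p at x, so p at z, i.e. z=y.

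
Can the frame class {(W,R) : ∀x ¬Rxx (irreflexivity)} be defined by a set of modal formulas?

No

If a class were modally definable it would be closed under surjective bounded morphisms (Goldblatt–Thomason).
The 2-cycle (worlds w0,w1 with w0→w1→w0) is irreflexive, and the map sending every world to a single reflexive point • is a surjective bounded morphism (forth: every edge maps to (•,•); back: every world has a successor). So any modal formula valid on the 2-cycle is also valid on the reflexive point, which is not irreflexive.
Hence irreflexivity is not modally definable.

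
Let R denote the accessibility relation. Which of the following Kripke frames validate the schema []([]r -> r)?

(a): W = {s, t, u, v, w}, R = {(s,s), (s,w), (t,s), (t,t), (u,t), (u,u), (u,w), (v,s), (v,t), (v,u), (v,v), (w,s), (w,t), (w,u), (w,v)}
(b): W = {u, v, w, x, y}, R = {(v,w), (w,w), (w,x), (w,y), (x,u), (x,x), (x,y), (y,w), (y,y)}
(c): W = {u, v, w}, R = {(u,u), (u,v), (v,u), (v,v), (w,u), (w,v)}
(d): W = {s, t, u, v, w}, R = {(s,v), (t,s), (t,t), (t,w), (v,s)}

The schema corresponds to shift-reflexivity: forall x forall y (Rxy -> Ryy).
(a): fails — Ruw but not Rww.
(b): fails — Rxu but not Ruu.
(c): holds.
(d): fails — Rvs but not Rss.
Valid on: (c).

(c)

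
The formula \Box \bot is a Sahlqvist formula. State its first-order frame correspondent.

emptiness of R

□⊥ is valid iff no world has any successor (otherwise □⊥ fails at any world with one).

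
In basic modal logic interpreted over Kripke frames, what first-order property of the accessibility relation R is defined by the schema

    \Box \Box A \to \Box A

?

Suppose □□A→□A is valid. Take Rxy and set V(A)={w : xR²w}. Then □□A at x, so □A at x, so A at y, i.e. ∃z(Rxz∧Rzy).

Density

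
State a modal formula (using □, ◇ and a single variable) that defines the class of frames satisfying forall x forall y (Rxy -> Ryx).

The condition is symmetry. The B schema ψ → □◇ψ defines it.
Suppose ψ→□◇ψ is valid. Take Rxy and set V(ψ)={x}. Then ψ at x, so □◇ψ at x, so ◇ψ at y, so some z with Ryz has ψ; z=x, i.e. Ryx.

ψ → □◇ψ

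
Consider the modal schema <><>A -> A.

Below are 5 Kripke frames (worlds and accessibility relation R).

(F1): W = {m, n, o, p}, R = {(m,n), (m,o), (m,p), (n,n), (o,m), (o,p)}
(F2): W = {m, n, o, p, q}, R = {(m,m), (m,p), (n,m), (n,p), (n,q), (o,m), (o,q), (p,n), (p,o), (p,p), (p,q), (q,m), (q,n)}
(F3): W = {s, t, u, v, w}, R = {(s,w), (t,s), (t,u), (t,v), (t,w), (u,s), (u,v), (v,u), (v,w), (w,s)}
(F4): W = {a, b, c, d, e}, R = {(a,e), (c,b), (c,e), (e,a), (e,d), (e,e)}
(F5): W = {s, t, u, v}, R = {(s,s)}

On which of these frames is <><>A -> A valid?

Frame correspondent (Sahlqvist): forall x forall y (x R^2 y -> exists w (y = w & x = w)) — i.e. a generalized confluence (Geach) condition.
(F1): fails — mR²n but n ≠ m.
(F2): fails — mR²n but n ≠ m.
(F3): fails — tR²s but s ≠ t.
(F4): fails — aR²d but d ≠ a.
(F5): holds.

(F5)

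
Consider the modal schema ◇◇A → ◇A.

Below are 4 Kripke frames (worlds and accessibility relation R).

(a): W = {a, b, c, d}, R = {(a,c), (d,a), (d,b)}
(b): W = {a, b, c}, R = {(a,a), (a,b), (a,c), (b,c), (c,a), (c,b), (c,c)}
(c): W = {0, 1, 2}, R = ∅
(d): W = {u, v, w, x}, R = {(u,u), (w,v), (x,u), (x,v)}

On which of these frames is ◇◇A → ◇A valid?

(c), (d)

This is the axiom for transitivity; its first-order frame correspondent is ∀x ∀y ∀z (Rxy ∧ Ryz → Rxz).
(a): fails — Rda and Rac but not Rdc.
(b): fails — Rbc and Rcb but not Rbb.
(c): holds.
(d): holds.
Valid on: (c), (d).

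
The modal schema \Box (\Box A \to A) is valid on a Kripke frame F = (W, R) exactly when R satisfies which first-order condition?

shift-reflexivity: \forall x \forall y (Rxy \to Ryy)

This is the T□ axiom.
It corresponds to shift-reflexivity: \forall x \forall y (Rxy \to Ryy).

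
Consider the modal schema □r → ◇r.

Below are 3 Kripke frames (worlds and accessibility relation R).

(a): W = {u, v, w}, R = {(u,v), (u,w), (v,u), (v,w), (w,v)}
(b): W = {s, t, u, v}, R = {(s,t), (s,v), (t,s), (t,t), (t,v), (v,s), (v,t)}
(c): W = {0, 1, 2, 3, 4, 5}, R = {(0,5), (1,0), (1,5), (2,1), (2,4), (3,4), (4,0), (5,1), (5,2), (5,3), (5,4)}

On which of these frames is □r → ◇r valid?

(a), (c)

This is the axiom for seriality; its first-order frame correspondent is ∀x ∃y Rxy.
(a): satisfies the condition.
(b): fails — world u has no successor.
(c): satisfies the condition.
Valid on: (a), (c).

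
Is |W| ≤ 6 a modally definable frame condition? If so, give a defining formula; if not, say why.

No

Modal frame validity is preserved under disjoint unions.
Any modal formula valid on each of 7 disjoint one-world frames is valid on their disjoint union (validity is preserved under disjoint unions). Each one-world frame has |W|=1≤6, but the union has |W|=7.
So no modal formula (or set of formulas) defines exactly the |W|≤6 frames.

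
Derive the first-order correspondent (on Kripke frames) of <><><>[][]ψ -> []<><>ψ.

forall x forall y forall z ((x R^3 y & xRz) -> exists w (y R^2 w & z R^2 w))

This is a Sahlqvist (Geach-type) schema ◇^3□^2ψ → □^1◇^2ψ.
Minimal-valuation argument: fix x; take any y with xR^3y and any z with xR^1z. Set V(ψ) to the set of worlds R-reachable from y in exactly 2 steps. Then □^2ψ holds at y, so the antecedent holds at x; validity forces ◇^2ψ at z, giving a w with zR^2w and yR^2w.
First-order correspondent: forall x forall y forall z ((x R^3 y & xRz) -> exists w (y R^2 w & z R^2 w)).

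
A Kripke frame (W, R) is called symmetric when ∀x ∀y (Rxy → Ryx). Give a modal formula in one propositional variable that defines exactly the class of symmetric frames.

A defining formula is p → □◇p (the B axiom).
Suppose p→□◇p is valid. Take Rxy and set V(p)={x}. Then p at x, so □◇p at x, so ◇p at y, so some z with Ryz has p; z=x, i.e. Ryx.

p → □◇p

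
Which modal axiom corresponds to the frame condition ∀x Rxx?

□p → p

A defining formula is □p → p (the T axiom).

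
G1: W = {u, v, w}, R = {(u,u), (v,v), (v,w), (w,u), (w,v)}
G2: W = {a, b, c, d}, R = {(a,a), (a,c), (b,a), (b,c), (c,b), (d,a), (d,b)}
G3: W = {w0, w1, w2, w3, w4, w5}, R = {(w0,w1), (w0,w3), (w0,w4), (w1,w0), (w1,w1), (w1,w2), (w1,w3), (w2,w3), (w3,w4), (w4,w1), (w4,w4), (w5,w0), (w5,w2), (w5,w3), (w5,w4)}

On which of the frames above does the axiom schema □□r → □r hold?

G1

This is the axiom for density; its first-order frame correspondent is ∀x ∀y (Rxy → ∃z (Rxz ∧ Rzy)).
G1: holds.
G2: fails — Rcb but no z with Rcz and Rzb.
G3: fails — Rw5w2 but no z with Rw5z and Rzw2.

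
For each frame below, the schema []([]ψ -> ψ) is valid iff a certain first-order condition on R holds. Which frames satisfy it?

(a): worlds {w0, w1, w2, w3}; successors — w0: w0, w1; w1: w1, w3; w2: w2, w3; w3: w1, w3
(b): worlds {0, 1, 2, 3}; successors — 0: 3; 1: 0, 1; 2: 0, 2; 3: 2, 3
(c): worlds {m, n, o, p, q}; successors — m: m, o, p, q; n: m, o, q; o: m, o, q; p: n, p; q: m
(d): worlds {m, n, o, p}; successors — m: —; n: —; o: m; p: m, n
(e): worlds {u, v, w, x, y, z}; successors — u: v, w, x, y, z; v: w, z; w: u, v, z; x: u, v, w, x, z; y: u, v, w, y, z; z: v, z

The schema corresponds to shift-reflexivity: forall x forall y (Rxy -> Ryy).
(a): condition met.
(b): fails — R10 but not R00.
(c): fails — Rpn but not Rnn.
(d): fails — Rom but not Rmm.
(e): fails — Ruv but not Rvv.

(a)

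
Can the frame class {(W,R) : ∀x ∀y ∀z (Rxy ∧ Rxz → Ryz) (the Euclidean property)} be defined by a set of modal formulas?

Yes — defined by ◇r → □◇r

Yes: it is the Euclidean property, defined by the 5 schema ◇r → □◇r.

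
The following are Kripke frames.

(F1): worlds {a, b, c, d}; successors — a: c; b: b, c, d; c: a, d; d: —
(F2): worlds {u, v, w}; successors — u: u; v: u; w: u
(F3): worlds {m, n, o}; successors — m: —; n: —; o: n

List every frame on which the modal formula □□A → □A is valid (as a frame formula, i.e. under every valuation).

(F2)

The schema corresponds to density: ∀x ∀y (Rxy → ∃z (Rxz ∧ Rzy)).
(F1): fails — Rcd but no z with Rcz and Rzd.
(F2): condition met.
(F3): fails — Ron but no z with Roz and Rzn.
Valid on: (F2).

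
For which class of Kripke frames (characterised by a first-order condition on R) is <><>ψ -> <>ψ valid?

Equivalently (dual form): □ψ → □□ψ.
Suppose □ψ→□□ψ is valid. Take Rxy, Ryz and set V(ψ)={w : Rxw}. Then □ψ at x, so □□ψ at x, so □ψ at y, so ψ at z, i.e. Rxz.
Conversely, any frame satisfying forall x forall y forall z (Rxy & Ryz -> Rxz) validates the schema.
So the correspondent is transitivity.

transitivity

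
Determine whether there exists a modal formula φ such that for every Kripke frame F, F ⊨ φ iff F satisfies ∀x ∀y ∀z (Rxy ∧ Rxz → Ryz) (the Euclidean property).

Yes, by ◇q → □◇q

This is a Sahlqvist condition; the 5 axiom ◇q → □◇q defines it.
Suppose ◇q→□◇q is valid. Take Rxy, Rxz and set V(q)={y}. Then ◇q at x, so □◇q at x, so ◇q at z, so some w with Rzw has q; w=y, i.e. Rzy. By symmetry of the argument, Ryz.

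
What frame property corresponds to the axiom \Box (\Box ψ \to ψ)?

This schema is the T□ axiom.
Its frame correspondent is shift-reflexivity — \forall x \forall y (Rxy \to Ryy).

shift-reflexivity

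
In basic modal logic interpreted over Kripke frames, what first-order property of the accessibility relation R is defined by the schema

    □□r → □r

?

density

Suppose □□r→□r is valid. Take Rxy and set V(r)={w : xR²w}. Then □□r at x, so □r at x, so r at y, i.e. ∃z(Rxz∧Rzy).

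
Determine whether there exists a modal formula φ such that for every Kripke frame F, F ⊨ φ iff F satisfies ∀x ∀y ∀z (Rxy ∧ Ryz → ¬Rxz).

Any modally definable frame class is closed under surjective bounded morphisms.
The 7-cycle (worlds w0,w1,w2,w3,w4,w5,w6 with w0→w1→w2→w3→w4→w5→w6→w0) is intransitive. Mapping every world to a single reflexive point • is a surjective bounded morphism; the reflexive point is not intransitive (R••∧R•• but R••).
Hence intransitivity is not modally definable.

Not definable by any modal formula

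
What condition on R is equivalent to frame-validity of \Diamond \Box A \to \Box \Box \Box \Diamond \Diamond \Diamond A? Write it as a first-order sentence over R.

This is a Sahlqvist (Geach-type) schema ◇^1□^1A → □^3◇^3A.
Minimal-valuation argument: fix x; take any y with xR^1y and any z with xR^3z. Set V(A) to the set of worlds R-reachable from y in exactly 1 step. Then □^1A holds at y, so the antecedent holds at x; validity forces ◇^3A at z, giving a w with zR^3w and yR^1w.
First-order correspondent: \forall x \forall y \forall z ((xRy \wedge x R^3 z) \to \exists w (yRw \wedge z R^3 w)).

\forall x \forall y \forall z ((xRy \wedge x R^3 z) \to \exists w (yRw \wedge z R^3 w))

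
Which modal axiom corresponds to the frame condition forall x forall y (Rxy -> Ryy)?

A defining formula is □(□ψ → ψ) (the T□ axiom).
Suppose □(□ψ→ψ) is valid. Take Rxy and set V(ψ)={w : Ryw}. Then at y, □ψ holds; since □(□ψ→ψ) at x, □ψ→ψ at y, so ψ at y, i.e. Ryy.

□(□ψ → ψ)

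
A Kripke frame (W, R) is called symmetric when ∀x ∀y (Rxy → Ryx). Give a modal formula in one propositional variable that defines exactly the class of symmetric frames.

The condition is symmetry. The B schema q → □◇q defines it.
Suppose q→□◇q is valid. Take Rxy and set V(q)={x}. Then q at x, so □◇q at x, so ◇q at y, so some z with Ryz has q; z=x, i.e. Ryx.

q → □◇q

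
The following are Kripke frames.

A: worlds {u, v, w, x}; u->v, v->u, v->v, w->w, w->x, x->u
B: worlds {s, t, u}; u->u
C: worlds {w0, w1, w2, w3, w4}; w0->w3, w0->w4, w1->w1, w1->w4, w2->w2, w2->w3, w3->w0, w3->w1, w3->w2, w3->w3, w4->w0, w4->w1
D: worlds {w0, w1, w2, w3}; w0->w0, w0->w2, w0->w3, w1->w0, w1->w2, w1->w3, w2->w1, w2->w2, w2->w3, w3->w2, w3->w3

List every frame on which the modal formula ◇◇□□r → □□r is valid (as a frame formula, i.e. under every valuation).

B

Frame correspondent (Sahlqvist): ∀x ∀y ∀z ((xR²y ∧ xR²z) → ∃w (yR²w ∧ z = w)) — i.e. a generalized confluence (Geach) condition.
A: fails — wR²u, wR²w but no t with uR²t and w=t.
B: ✓.
C: fails — w0R²w1, w0R²w2 but no w with w1R²w and w2=w.
D: fails — w0R²w3, w0R²w0 but no w with w3R²w and w0=w.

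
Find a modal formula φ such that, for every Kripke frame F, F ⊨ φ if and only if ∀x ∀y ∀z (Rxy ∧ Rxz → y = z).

◇ψ → □ψ

This is partial functionality; the standard corresponding axiom is CD: ◇ψ → □ψ.
Suppose ◇ψ→□ψ is valid. Take Rxy, Rxz and set V(ψ)={y}. Then ◇ψ at x, so □ψ at x, so ψ at z, i.e. z=y.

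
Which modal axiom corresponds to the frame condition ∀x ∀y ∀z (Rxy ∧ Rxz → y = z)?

◇p → □p

A defining formula is ◇p → □p (the CD axiom).
Suppose ◇p→□p is valid. Take Rxy, Rxz and set V(p)={y}. Then ◇p at x, so □p at x, so p at z, i.e. z=y.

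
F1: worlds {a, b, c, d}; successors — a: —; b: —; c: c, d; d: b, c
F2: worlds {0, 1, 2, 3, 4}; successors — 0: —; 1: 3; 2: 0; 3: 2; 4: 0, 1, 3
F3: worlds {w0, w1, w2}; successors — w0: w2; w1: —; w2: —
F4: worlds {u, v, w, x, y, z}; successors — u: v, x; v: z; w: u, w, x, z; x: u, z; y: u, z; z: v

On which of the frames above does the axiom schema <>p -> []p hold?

This is the axiom for partial functionality; its first-order frame correspondent is forall x forall y forall z (Rxy & Rxz -> y = z).
F1: fails — c sees both c and d.
F2: fails — 4 sees both 0 and 1.
F3: condition met.
F4: fails — u sees both v and x.

F3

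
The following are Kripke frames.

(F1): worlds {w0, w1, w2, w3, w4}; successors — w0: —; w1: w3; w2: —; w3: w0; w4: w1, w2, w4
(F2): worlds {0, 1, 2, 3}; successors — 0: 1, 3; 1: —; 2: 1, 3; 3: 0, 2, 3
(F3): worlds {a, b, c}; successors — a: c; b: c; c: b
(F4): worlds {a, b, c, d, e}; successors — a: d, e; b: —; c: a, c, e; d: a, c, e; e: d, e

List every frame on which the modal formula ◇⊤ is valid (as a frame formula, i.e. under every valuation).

(F3)

This is the axiom for seriality; its first-order frame correspondent is ∀x ∃y Rxy.
(F1): fails — world w0 has no successor.
(F2): fails — world 1 has no successor.
(F3): holds.
(F4): fails — world b has no successor.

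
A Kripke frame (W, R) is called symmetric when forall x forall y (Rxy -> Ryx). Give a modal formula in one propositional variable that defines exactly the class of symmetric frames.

The condition is symmetry. The B schema s → □◇s defines it.

s → □◇s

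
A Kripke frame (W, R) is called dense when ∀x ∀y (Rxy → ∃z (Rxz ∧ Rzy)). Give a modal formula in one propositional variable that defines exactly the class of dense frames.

A defining formula is □□r → □r (the C4 axiom).
Suppose □□r→□r is valid. Take Rxy and set V(r)={w : xR²w}. Then □□r at x, so □r at x, so r at y, i.e. ∃z(Rxz∧Rzy).

□□r → □r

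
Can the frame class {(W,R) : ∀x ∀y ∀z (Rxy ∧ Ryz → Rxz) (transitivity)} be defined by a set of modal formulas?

This is a Sahlqvist condition; the 4 axiom □r → □□r defines it.
Suppose □r→□□r is valid. Take Rxy, Ryz and set V(r)={w : Rxw}. Then □r at x, so □□r at x, so □r at y, so r at z, i.e. Rxz.

Yes — defined by □r → □□r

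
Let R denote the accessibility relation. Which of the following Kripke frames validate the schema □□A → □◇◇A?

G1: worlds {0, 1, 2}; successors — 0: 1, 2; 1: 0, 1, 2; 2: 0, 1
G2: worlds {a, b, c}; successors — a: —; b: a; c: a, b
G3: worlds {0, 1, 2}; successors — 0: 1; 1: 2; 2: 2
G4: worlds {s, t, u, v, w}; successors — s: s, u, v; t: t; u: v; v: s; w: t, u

G1, G3

This is the axiom for a generalized confluence (Geach) condition; its first-order frame correspondent is ∀x ∀z (xRz → ∃w (xR²w ∧ zR²w)).
G1: satisfies the condition.
G2: fails — bRa but no w with bR²w and aR²w.
G3: satisfies the condition.
G4: fails — wRu but no w* with wR²w* and uR²w*.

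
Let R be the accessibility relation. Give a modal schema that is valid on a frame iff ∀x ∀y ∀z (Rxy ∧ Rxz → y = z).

◇p → □p

A defining formula is ◇p → □p (the CD axiom).
Suppose ◇p→□p is valid. Take Rxy, Rxz and set V(p)={y}. Then ◇p at x, so □p at x, so p at z, i.e. z=y.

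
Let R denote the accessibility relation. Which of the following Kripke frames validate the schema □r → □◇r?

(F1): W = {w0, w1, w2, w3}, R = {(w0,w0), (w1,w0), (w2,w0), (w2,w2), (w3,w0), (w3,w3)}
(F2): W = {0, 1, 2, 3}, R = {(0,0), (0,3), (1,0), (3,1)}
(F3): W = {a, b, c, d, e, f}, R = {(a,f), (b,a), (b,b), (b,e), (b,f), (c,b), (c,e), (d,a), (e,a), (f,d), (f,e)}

(F1)

Frame correspondent (Sahlqvist): ∀x ∀z (xRz → ∃w (xRw ∧ zRw)) — i.e. a generalized confluence (Geach) condition.
(F1): satisfies the condition.
(F2): fails — 0R3 but no w with 0Rw and 3Rw.
(F3): fails — aRf but no w with aRw and fRw.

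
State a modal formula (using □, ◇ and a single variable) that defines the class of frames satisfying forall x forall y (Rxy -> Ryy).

The condition is shift-reflexivity. The T□ schema □(□ψ → ψ) defines it.
Suppose □(□ψ→ψ) is valid. Take Rxy and set V(ψ)={w : Ryw}. Then at y, □ψ holds; since □(□ψ→ψ) at x, □ψ→ψ at y, so ψ at y, i.e. Ryy.

□(□ψ → ψ)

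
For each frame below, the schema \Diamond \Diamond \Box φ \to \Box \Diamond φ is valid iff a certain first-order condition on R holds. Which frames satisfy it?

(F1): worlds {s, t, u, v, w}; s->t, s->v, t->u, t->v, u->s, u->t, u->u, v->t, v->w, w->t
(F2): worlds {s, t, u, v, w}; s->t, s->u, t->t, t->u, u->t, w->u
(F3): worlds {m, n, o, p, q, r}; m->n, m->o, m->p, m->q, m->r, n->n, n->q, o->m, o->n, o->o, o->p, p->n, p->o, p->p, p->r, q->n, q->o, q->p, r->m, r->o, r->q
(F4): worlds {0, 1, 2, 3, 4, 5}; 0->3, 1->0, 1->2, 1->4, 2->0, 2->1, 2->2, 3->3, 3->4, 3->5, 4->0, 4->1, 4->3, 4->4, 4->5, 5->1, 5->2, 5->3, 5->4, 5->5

This is the axiom for a generalized confluence (Geach) condition; its first-order frame correspondent is \forall x \forall y \forall z ((x R^2 y \wedge xRz) \to \exists w (yRw \wedge zRw)).
(F1): fails — sR²t, sRv but no w* with tRw* and vRw*.
(F2): holds.
(F3): holds.
(F4): fails — 1R²0, 1R2 but no w with 0Rw and 2Rw.
Valid on: (F2), (F3).

(F2), (F3)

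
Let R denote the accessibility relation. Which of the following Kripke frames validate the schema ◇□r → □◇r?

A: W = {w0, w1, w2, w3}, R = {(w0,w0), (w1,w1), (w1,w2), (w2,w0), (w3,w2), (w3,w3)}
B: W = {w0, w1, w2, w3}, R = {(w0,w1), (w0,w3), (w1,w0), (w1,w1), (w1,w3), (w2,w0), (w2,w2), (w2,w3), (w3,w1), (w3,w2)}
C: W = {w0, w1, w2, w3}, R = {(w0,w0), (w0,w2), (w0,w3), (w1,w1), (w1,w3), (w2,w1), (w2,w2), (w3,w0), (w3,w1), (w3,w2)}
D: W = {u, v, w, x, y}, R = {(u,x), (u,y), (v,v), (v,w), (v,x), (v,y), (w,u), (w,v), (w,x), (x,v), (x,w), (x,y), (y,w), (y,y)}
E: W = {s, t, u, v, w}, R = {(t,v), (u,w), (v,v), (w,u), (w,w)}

B, C, E

This is the axiom for convergence; its first-order frame correspondent is ∀x ∀y ∀z (Rxy ∧ Rxz → ∃w (Ryw ∧ Rzw)).
A: fails — Rw1w2 and Rw1w1 but w2 and w1 have no common successor.
B: satisfies the condition.
C: satisfies the condition.
D: fails — Rvw and Rvy but w and y have no common successor.
E: satisfies the condition.
Valid on: B, C, E.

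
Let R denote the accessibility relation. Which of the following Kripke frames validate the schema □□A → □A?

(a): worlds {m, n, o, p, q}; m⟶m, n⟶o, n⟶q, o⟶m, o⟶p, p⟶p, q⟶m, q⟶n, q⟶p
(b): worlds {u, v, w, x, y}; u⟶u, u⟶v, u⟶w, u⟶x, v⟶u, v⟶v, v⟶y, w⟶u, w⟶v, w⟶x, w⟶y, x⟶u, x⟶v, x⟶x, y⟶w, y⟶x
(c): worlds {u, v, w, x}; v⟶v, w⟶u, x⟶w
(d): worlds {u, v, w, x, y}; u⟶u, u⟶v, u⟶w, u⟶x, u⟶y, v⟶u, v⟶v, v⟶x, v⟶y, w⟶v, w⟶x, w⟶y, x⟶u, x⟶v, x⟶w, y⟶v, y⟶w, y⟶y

(d)

This is the axiom for density; its first-order frame correspondent is ∀x ∀y (Rxy → ∃z (Rxz ∧ Rzy)).
(a): fails — Rno but no z with Rnz and Rzo.
(b): fails — Ryw but no z with Ryz and Rzw.
(c): fails — Rxw but no z with Rxz and Rzw.
(d): condition met.
Valid on: (d).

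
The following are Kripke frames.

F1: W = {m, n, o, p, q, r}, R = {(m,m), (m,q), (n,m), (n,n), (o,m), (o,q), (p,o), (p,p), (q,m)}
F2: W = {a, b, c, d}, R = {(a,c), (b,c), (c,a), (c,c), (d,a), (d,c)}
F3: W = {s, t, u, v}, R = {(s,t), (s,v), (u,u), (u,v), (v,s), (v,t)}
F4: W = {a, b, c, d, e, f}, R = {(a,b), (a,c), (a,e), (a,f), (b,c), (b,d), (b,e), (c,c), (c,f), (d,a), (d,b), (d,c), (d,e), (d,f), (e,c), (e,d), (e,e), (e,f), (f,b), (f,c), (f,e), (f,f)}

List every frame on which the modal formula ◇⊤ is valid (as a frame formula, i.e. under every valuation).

This is the axiom for seriality; its first-order frame correspondent is ∀x ∃y Rxy.
F1: fails — world r has no successor.
F2: holds.
F3: fails — world t has no successor.
F4: holds.
Valid on: F2, F4.

F2, F4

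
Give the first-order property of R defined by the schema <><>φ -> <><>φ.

This is a Sahlqvist (Geach-type) schema ◇^2□^0φ → □^0◇^2φ.
Minimal-valuation argument: fix x; take any y with xR^2y and any z with xR^0z. Set V(φ) to the set of worlds R-reachable from y in exactly 0 steps. Then □^0φ holds at y, so the antecedent holds at x; validity forces ◇^2φ at z, giving a w with zR^2w and yR^0w.
First-order correspondent: forall x forall y (x R^2 y -> exists w (y = w & x R^2 w)).

forall x forall y (x R^2 y -> exists w (y = w & x R^2 w))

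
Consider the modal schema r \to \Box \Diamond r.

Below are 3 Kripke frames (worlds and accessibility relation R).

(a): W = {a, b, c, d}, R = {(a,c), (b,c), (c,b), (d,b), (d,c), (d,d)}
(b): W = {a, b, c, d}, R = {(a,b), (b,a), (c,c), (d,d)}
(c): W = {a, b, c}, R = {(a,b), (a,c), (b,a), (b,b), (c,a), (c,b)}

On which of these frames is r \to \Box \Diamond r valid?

(b)

Frame correspondent (Sahlqvist): \forall x \forall y (Rxy \to Ryx) — i.e. symmetry.
(a): fails — Rdc but not Rcd.
(b): holds.
(c): fails — Rcb but not Rbc.
Valid on: (b).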